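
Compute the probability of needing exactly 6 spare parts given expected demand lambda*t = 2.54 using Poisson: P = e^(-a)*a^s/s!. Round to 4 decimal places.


a = 2.54, s = 6
e^(-a) = e^(-2.54) = 0.0789
a^s = 2.54^6 = 268.5359
s! = 720
P = 0.0789 * 268.5359 / 720
P = 0.0294

0.0294


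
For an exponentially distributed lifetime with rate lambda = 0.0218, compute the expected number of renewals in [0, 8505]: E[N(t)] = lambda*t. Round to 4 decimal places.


lambda = 0.0218
t = 8505
E[N(t)] = lambda * t
E[N(t)] = 0.0218 * 8505
E[N(t)] = 185.409

185.409


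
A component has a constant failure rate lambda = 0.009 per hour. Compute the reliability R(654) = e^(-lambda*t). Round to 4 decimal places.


lambda = 0.009
t = 654
lambda * t = 5.886
R(t) = e^(-5.886)
R(t) = 0.0028

0.0028


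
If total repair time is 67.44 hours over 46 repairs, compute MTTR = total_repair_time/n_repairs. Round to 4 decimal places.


total_repair_time = 67.44
n_repairs = 46
MTTR = 67.44 / 46
MTTR = 1.4661

1.4661


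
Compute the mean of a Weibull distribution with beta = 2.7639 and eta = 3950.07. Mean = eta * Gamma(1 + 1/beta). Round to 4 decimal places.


beta = 2.7639, eta = 3950.07
1/beta = 0.3618
1 + 1/beta = 1.3618
Gamma(1.3618) = 0.89
Mean = 3950.07 * 0.89
Mean = 3515.6414

3515.6414


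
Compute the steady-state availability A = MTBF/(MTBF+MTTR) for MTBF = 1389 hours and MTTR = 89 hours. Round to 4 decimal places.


MTBF = 1389
MTTR = 89
MTBF + MTTR = 1478
A = 1389 / 1478
A = 0.9398

0.9398


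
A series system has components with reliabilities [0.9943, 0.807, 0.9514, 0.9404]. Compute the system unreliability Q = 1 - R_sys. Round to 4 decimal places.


Components: [0.9943, 0.807, 0.9514, 0.9404]
After component 1: product = 0.9943
After component 2: product = 0.8024
After component 3: product = 0.7634
After component 4: product = 0.7179
R_sys = 0.7179
Q = 1 - 0.7179 = 0.2821

0.2821


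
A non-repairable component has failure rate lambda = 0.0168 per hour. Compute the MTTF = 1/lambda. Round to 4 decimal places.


lambda = 0.0168
MTTF = 1 / 0.0168
MTTF = 59.5238

59.5238


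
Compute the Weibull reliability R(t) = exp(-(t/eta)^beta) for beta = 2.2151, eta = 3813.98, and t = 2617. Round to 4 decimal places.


beta = 2.2151, eta = 3813.98, t = 2617
t/eta = 2617 / 3813.98 = 0.6862
(t/eta)^beta = 0.6862^2.2151 = 0.4342
R(t) = exp(-0.4342)
R(t) = 0.6478

0.6478


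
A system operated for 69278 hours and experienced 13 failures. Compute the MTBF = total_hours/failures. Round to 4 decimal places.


total_hours = 69278
failures = 13
MTBF = 69278 / 13
MTBF = 5329.0769

5329.0769


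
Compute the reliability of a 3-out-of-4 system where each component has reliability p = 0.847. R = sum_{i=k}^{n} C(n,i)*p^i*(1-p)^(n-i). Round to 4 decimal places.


k = 3, n = 4, p = 0.847
i=3: C(4,3)=4 * 0.847^3 * 0.153^1 = 0.3719
i=4: C(4,4)=1 * 0.847^4 * 0.153^0 = 0.5147
R = sum of terms = 0.8866

0.8866


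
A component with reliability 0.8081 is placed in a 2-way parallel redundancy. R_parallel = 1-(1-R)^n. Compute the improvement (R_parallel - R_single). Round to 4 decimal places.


R_single = 0.8081, n = 2
1 - R_single = 0.1919
(1 - R_single)^n = 0.1919^2 = 0.0368
R_parallel = 1 - 0.0368 = 0.9632
Improvement = 0.9632 - 0.8081
Improvement = 0.1551

0.1551


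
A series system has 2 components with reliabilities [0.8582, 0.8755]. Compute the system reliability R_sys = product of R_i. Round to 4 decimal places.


Components: [0.8582, 0.8755]
After component 1 (R=0.8582): product = 0.8582
After component 2 (R=0.8755): product = 0.7514
R_sys = 0.7514

0.7514


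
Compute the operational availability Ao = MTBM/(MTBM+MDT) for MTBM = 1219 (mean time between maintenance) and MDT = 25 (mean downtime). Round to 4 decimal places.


MTBM = 1219
MDT = 25
MTBM + MDT = 1244
Ao = 1219 / 1244
Ao = 0.9799

0.9799


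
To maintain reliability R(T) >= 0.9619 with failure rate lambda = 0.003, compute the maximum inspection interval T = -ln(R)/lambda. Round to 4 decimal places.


R_target = 0.9619
lambda = 0.003
-ln(0.9619) = 0.0388
T = 0.0388 / 0.003
T = 12.9483

12.9483


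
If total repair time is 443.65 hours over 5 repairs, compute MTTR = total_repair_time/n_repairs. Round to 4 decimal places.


total_repair_time = 443.65
n_repairs = 5
MTTR = 443.65 / 5
MTTR = 88.73

88.73


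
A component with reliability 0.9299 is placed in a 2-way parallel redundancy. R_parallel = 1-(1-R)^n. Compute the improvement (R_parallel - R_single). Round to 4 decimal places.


R_single = 0.9299, n = 2
1 - R_single = 0.0701
(1 - R_single)^n = 0.0701^2 = 0.0049
R_parallel = 1 - 0.0049 = 0.9951
Improvement = 0.9951 - 0.9299
Improvement = 0.0652

0.0652


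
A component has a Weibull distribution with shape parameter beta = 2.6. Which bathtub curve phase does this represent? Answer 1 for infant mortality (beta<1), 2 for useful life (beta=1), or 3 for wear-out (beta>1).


beta = 2.6
Compare beta to 1:
beta < 1 => infant mortality (phase 1)
beta = 1 => useful life (phase 2)
beta > 1 => wear-out (phase 3)
Since beta = 2.6, this is wear-out (increasing failure rate)
Phase = 3

3


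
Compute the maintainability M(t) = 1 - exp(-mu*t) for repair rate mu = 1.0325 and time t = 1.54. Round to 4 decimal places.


mu = 1.0325, t = 1.54
mu * t = 1.0325 * 1.54 = 1.59
exp(-1.59) = 0.2039
M(t) = 1 - 0.2039
M(t) = 0.7961

0.7961


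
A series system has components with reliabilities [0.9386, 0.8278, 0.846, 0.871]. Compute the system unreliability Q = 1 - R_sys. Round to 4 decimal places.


Components: [0.9386, 0.8278, 0.846, 0.871]
After component 1: product = 0.9386
After component 2: product = 0.777
After component 3: product = 0.6573
After component 4: product = 0.5725
R_sys = 0.5725
Q = 1 - 0.5725 = 0.4275

0.4275


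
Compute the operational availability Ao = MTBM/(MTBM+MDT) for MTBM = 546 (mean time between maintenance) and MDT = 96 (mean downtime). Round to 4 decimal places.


MTBM = 546
MDT = 96
MTBM + MDT = 642
Ao = 546 / 642
Ao = 0.8505

0.8505


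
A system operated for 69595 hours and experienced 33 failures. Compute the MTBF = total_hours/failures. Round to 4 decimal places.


total_hours = 69595
failures = 33
MTBF = 69595 / 33
MTBF = 2108.9394

2108.9394


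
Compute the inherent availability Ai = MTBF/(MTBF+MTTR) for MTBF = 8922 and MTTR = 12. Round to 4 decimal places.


MTBF = 8922
MTTR = 12
MTBF + MTTR = 8934
Ai = 8922 / 8934
Ai = 0.9987

0.9987


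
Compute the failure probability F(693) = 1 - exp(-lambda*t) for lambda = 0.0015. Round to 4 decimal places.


lambda = 0.0015, t = 693
lambda * t = 1.0395
exp(-1.0395) = 0.3536
F(t) = 1 - 0.3536
F(t) = 0.6464

0.6464


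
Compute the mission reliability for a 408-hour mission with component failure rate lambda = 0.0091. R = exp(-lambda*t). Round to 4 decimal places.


lambda = 0.0091
mission_time = 408
lambda * t = 0.0091 * 408 = 3.7128
R = exp(-3.7128)
R = 0.0244

0.0244


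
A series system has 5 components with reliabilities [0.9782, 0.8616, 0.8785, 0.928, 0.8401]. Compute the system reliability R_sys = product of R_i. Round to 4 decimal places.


Components: [0.9782, 0.8616, 0.8785, 0.928, 0.8401]
After component 1 (R=0.9782): product = 0.9782
After component 2 (R=0.8616): product = 0.8428
After component 3 (R=0.8785): product = 0.7404
After component 4 (R=0.928): product = 0.6871
After component 5 (R=0.8401): product = 0.5772
R_sys = 0.5772

0.5772


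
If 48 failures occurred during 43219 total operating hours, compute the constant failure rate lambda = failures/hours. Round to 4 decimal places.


failures = 48
total_hours = 43219
lambda = 48 / 43219
lambda = 0.0011

0.0011


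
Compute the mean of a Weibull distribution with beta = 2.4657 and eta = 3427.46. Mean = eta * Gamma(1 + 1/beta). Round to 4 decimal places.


beta = 2.4657, eta = 3427.46
1/beta = 0.4056
1 + 1/beta = 1.4056
Gamma(1.4056) = 0.887
Mean = 3427.46 * 0.887
Mean = 3040.0709

3040.0709


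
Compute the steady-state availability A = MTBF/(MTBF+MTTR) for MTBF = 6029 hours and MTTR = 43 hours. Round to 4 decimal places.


MTBF = 6029
MTTR = 43
MTBF + MTTR = 6072
A = 6029 / 6072
A = 0.9929

0.9929


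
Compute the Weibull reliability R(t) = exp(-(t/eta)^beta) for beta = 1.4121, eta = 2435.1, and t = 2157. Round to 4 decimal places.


beta = 1.4121, eta = 2435.1, t = 2157
t/eta = 2157 / 2435.1 = 0.8858
(t/eta)^beta = 0.8858^1.4121 = 0.8426
R(t) = exp(-0.8426)
R(t) = 0.4306

0.4306


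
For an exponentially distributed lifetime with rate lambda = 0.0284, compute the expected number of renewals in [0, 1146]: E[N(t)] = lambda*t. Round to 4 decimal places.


lambda = 0.0284
t = 1146
E[N(t)] = lambda * t
E[N(t)] = 0.0284 * 1146
E[N(t)] = 32.5464

32.5464


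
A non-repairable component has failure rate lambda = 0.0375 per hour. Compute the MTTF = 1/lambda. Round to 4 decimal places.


lambda = 0.0375
MTTF = 1 / 0.0375
MTTF = 26.6667

26.6667


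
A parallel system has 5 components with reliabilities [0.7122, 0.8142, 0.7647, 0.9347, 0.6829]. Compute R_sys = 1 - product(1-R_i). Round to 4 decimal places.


Components: [0.7122, 0.8142, 0.7647, 0.9347, 0.6829]
(1 - 0.7122) = 0.2878, running product = 0.2878
(1 - 0.8142) = 0.1858, running product = 0.0535
(1 - 0.7647) = 0.2353, running product = 0.0126
(1 - 0.9347) = 0.0653, running product = 0.0008
(1 - 0.6829) = 0.3171, running product = 0.0003
Product of (1-R_i) = 0.0003
R_sys = 1 - 0.0003 = 0.9997

0.9997


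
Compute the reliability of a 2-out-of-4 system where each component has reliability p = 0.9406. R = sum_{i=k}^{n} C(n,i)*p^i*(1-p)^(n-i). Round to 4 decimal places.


k = 2, n = 4, p = 0.9406
i=2: C(4,2)=6 * 0.9406^2 * 0.0594^2 = 0.0187
i=3: C(4,3)=4 * 0.9406^3 * 0.0594^1 = 0.1977
i=4: C(4,4)=1 * 0.9406^4 * 0.0594^0 = 0.7827
R = sum of terms = 0.9992

0.9992


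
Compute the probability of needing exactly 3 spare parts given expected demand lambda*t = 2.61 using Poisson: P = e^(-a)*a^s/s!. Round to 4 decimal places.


a = 2.61, s = 3
e^(-a) = e^(-2.61) = 0.0735
a^s = 2.61^3 = 17.7796
s! = 6
P = 0.0735 * 17.7796 / 6
P = 0.2179

0.2179


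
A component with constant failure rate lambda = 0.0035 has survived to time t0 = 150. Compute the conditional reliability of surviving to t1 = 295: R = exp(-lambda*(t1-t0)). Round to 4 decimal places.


lambda = 0.0035
t0 = 150, t1 = 295
t1 - t0 = 145
lambda * (t1-t0) = 0.0035 * 145 = 0.5075
R = exp(-0.5075)
R = 0.602

0.602


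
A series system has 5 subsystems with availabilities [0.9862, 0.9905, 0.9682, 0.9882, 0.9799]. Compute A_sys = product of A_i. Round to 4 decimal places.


Subsystems: [0.9862, 0.9905, 0.9682, 0.9882, 0.9799]
After subsystem 1 (A=0.9862): product = 0.9862
After subsystem 2 (A=0.9905): product = 0.9768
After subsystem 3 (A=0.9682): product = 0.9458
After subsystem 4 (A=0.9882): product = 0.9346
After subsystem 5 (A=0.9799): product = 0.9158
A_sys = 0.9158

0.9158


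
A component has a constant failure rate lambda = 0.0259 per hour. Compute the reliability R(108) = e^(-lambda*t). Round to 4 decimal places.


lambda = 0.0259
t = 108
lambda * t = 2.7972
R(t) = e^(-2.7972)
R(t) = 0.061

0.061


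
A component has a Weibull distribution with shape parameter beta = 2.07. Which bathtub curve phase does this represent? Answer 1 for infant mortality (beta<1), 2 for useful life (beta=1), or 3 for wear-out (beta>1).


beta = 2.07
Compare beta to 1:
beta < 1 => infant mortality (phase 1)
beta = 1 => useful life (phase 2)
beta > 1 => wear-out (phase 3)
Since beta = 2.07, this is wear-out (increasing failure rate)
Phase = 3

3


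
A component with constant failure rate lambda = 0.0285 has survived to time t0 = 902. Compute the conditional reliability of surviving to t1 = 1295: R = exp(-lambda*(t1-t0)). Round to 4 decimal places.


lambda = 0.0285
t0 = 902, t1 = 1295
t1 - t0 = 393
lambda * (t1-t0) = 0.0285 * 393 = 11.2005
R = exp(-11.2005)
R = 0.0

0.0


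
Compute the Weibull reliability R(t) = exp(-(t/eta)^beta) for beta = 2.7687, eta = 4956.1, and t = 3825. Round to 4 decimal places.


beta = 2.7687, eta = 4956.1, t = 3825
t/eta = 3825 / 4956.1 = 0.7718
(t/eta)^beta = 0.7718^2.7687 = 0.4881
R(t) = exp(-0.4881)
R(t) = 0.6138

0.6138


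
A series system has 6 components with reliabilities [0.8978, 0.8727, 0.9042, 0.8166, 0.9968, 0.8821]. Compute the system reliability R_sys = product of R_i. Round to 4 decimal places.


Components: [0.8978, 0.8727, 0.9042, 0.8166, 0.9968, 0.8821]
After component 1 (R=0.8978): product = 0.8978
After component 2 (R=0.8727): product = 0.7835
After component 3 (R=0.9042): product = 0.7084
After component 4 (R=0.8166): product = 0.5785
After component 5 (R=0.9968): product = 0.5767
After component 6 (R=0.8821): product = 0.5087
R_sys = 0.5087

0.5087


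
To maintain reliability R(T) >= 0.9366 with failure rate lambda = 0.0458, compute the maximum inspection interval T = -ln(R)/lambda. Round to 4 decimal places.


R_target = 0.9366
lambda = 0.0458
-ln(0.9366) = 0.0655
T = 0.0655 / 0.0458
T = 1.4301

1.4301


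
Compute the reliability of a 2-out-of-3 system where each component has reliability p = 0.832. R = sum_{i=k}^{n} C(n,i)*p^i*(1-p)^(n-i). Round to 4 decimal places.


k = 2, n = 3, p = 0.832
i=2: C(3,2)=3 * 0.832^2 * 0.168^1 = 0.3489
i=3: C(3,3)=1 * 0.832^3 * 0.168^0 = 0.5759
R = sum of terms = 0.9248

0.9248


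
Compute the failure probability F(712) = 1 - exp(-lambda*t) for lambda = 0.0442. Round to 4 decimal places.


lambda = 0.0442, t = 712
lambda * t = 31.4704
exp(-31.4704) = 0.0
F(t) = 1 - 0.0
F(t) = 1.0

1.0


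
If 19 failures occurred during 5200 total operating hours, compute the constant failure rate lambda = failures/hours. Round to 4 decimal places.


failures = 19
total_hours = 5200
lambda = 19 / 5200
lambda = 0.0037

0.0037


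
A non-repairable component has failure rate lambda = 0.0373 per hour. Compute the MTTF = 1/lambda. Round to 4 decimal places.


lambda = 0.0373
MTTF = 1 / 0.0373
MTTF = 26.8097

26.8097


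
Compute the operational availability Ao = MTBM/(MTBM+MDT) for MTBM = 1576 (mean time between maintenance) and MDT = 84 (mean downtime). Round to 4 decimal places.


MTBM = 1576
MDT = 84
MTBM + MDT = 1660
Ao = 1576 / 1660
Ao = 0.9494

0.9494


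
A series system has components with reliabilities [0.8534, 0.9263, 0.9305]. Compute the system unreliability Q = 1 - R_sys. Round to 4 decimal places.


Components: [0.8534, 0.9263, 0.9305]
After component 1: product = 0.8534
After component 2: product = 0.7905
After component 3: product = 0.7356
R_sys = 0.7356
Q = 1 - 0.7356 = 0.2644

0.2644


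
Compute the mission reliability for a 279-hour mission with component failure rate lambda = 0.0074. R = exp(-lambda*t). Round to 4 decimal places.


lambda = 0.0074
mission_time = 279
lambda * t = 0.0074 * 279 = 2.0646
R = exp(-2.0646)
R = 0.1269

0.1269


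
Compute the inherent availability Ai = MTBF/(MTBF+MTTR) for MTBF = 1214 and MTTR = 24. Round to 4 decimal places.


MTBF = 1214
MTTR = 24
MTBF + MTTR = 1238
Ai = 1214 / 1238
Ai = 0.9806

0.9806


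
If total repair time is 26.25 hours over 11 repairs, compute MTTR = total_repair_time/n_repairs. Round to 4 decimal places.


total_repair_time = 26.25
n_repairs = 11
MTTR = 26.25 / 11
MTTR = 2.3864

2.3864


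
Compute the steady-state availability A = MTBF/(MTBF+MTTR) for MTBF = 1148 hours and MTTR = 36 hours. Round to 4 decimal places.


MTBF = 1148
MTTR = 36
MTBF + MTTR = 1184
A = 1148 / 1184
A = 0.9696

0.9696


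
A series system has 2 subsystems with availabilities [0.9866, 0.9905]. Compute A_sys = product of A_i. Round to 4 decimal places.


Subsystems: [0.9866, 0.9905]
After subsystem 1 (A=0.9866): product = 0.9866
After subsystem 2 (A=0.9905): product = 0.9772
A_sys = 0.9772

0.9772


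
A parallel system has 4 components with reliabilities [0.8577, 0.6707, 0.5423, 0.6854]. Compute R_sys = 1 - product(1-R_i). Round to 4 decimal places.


Components: [0.8577, 0.6707, 0.5423, 0.6854]
(1 - 0.8577) = 0.1423, running product = 0.1423
(1 - 0.6707) = 0.3293, running product = 0.0469
(1 - 0.5423) = 0.4577, running product = 0.0214
(1 - 0.6854) = 0.3146, running product = 0.0067
Product of (1-R_i) = 0.0067
R_sys = 1 - 0.0067 = 0.9933

0.9933


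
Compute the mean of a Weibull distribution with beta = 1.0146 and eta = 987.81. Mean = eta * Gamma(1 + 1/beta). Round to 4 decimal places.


beta = 1.0146, eta = 987.81
1/beta = 0.9856
1 + 1/beta = 1.9856
Gamma(1.9856) = 0.994
Mean = 987.81 * 0.994
Mean = 981.8843

981.8843


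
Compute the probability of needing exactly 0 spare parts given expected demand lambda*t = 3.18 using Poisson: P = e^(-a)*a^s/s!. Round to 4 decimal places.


a = 3.18, s = 0
e^(-a) = e^(-3.18) = 0.0416
a^s = 3.18^0 = 1.0
s! = 1
P = 0.0416 * 1.0 / 1
P = 0.0416

0.0416


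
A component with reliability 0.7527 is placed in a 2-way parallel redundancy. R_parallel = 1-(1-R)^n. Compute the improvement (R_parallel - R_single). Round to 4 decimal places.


R_single = 0.7527, n = 2
1 - R_single = 0.2473
(1 - R_single)^n = 0.2473^2 = 0.0612
R_parallel = 1 - 0.0612 = 0.9388
Improvement = 0.9388 - 0.7527
Improvement = 0.1861

0.1861


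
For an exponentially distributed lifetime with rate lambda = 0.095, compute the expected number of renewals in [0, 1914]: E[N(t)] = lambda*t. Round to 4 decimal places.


lambda = 0.095
t = 1914
E[N(t)] = lambda * t
E[N(t)] = 0.095 * 1914
E[N(t)] = 181.83

181.83


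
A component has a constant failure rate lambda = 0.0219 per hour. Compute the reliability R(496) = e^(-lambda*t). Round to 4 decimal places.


lambda = 0.0219
t = 496
lambda * t = 10.8624
R(t) = e^(-10.8624)
R(t) = 0.0

0.0


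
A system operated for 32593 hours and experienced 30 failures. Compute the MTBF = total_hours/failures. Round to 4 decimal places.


total_hours = 32593
failures = 30
MTBF = 32593 / 30
MTBF = 1086.4333

1086.4333


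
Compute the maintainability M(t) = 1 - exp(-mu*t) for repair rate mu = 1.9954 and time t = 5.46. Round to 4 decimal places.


mu = 1.9954, t = 5.46
mu * t = 1.9954 * 5.46 = 10.8949
exp(-10.8949) = 0.0
M(t) = 1 - 0.0
M(t) = 1.0

1.0


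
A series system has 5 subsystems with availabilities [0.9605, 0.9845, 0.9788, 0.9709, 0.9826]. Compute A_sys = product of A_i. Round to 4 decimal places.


Subsystems: [0.9605, 0.9845, 0.9788, 0.9709, 0.9826]
After subsystem 1 (A=0.9605): product = 0.9605
After subsystem 2 (A=0.9845): product = 0.9456
After subsystem 3 (A=0.9788): product = 0.9256
After subsystem 4 (A=0.9709): product = 0.8986
After subsystem 5 (A=0.9826): product = 0.883
A_sys = 0.883

0.883


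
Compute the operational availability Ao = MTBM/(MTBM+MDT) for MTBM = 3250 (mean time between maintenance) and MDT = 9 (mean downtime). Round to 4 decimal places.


MTBM = 3250
MDT = 9
MTBM + MDT = 3259
Ao = 3250 / 3259
Ao = 0.9972

0.9972


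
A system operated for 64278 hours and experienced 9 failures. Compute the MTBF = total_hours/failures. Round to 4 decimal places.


total_hours = 64278
failures = 9
MTBF = 64278 / 9
MTBF = 7142.0

7142.0


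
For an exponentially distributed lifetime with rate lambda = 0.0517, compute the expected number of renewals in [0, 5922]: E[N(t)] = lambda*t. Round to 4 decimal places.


lambda = 0.0517
t = 5922
E[N(t)] = lambda * t
E[N(t)] = 0.0517 * 5922
E[N(t)] = 306.1674

306.1674


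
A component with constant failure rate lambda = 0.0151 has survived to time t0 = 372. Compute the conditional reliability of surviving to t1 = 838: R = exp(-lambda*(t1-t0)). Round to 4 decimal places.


lambda = 0.0151
t0 = 372, t1 = 838
t1 - t0 = 466
lambda * (t1-t0) = 0.0151 * 466 = 7.0366
R = exp(-7.0366)
R = 0.0009

0.0009


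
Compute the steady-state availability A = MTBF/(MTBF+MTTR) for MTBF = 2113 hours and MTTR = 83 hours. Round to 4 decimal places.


MTBF = 2113
MTTR = 83
MTBF + MTTR = 2196
A = 2113 / 2196
A = 0.9622

0.9622


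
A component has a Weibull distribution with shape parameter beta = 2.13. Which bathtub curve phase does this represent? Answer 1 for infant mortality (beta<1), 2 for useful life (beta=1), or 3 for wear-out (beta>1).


beta = 2.13
Compare beta to 1:
beta < 1 => infant mortality (phase 1)
beta = 1 => useful life (phase 2)
beta > 1 => wear-out (phase 3)
Since beta = 2.13, this is wear-out (increasing failure rate)
Phase = 3

3


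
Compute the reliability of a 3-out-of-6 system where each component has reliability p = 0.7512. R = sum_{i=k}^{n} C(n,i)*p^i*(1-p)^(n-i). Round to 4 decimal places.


k = 3, n = 6, p = 0.7512
i=3: C(6,3)=20 * 0.7512^3 * 0.2488^3 = 0.1306
i=4: C(6,4)=15 * 0.7512^4 * 0.2488^2 = 0.2957
i=5: C(6,5)=6 * 0.7512^5 * 0.2488^1 = 0.3571
i=6: C(6,6)=1 * 0.7512^6 * 0.2488^0 = 0.1797
R = sum of terms = 0.963

0.963


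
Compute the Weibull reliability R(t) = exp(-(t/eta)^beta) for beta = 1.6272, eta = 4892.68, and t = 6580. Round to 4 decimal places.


beta = 1.6272, eta = 4892.68, t = 6580
t/eta = 6580 / 4892.68 = 1.3449
(t/eta)^beta = 1.3449^1.6272 = 1.6195
R(t) = exp(-1.6195)
R(t) = 0.198

0.198


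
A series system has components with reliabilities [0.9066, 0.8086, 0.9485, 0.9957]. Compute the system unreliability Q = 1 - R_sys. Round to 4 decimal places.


Components: [0.9066, 0.8086, 0.9485, 0.9957]
After component 1: product = 0.9066
After component 2: product = 0.7331
After component 3: product = 0.6953
After component 4: product = 0.6923
R_sys = 0.6923
Q = 1 - 0.6923 = 0.3077

0.3077


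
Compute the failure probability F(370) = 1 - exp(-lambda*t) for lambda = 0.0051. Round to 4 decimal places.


lambda = 0.0051, t = 370
lambda * t = 1.887
exp(-1.887) = 0.1515
F(t) = 1 - 0.1515
F(t) = 0.8485

0.8485


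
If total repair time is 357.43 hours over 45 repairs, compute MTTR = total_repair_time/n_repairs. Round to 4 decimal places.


total_repair_time = 357.43
n_repairs = 45
MTTR = 357.43 / 45
MTTR = 7.9429

7.9429


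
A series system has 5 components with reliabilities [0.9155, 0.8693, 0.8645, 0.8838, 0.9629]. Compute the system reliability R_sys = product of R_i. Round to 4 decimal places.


Components: [0.9155, 0.8693, 0.8645, 0.8838, 0.9629]
After component 1 (R=0.9155): product = 0.9155
After component 2 (R=0.8693): product = 0.7958
After component 3 (R=0.8645): product = 0.688
After component 4 (R=0.8838): product = 0.6081
After component 5 (R=0.9629): product = 0.5855
R_sys = 0.5855

0.5855


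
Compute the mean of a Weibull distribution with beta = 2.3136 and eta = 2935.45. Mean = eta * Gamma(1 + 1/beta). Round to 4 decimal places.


beta = 2.3136, eta = 2935.45
1/beta = 0.4322
1 + 1/beta = 1.4322
Gamma(1.4322) = 0.886
Mean = 2935.45 * 0.886
Mean = 2600.7416

2600.7416


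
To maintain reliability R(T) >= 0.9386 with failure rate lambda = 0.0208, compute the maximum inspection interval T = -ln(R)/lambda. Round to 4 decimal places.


R_target = 0.9386
lambda = 0.0208
-ln(0.9386) = 0.0634
T = 0.0634 / 0.0208
T = 3.0464

3.0464


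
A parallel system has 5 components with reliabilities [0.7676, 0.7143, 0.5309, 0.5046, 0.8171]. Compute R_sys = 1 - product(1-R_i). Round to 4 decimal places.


Components: [0.7676, 0.7143, 0.5309, 0.5046, 0.8171]
(1 - 0.7676) = 0.2324, running product = 0.2324
(1 - 0.7143) = 0.2857, running product = 0.0664
(1 - 0.5309) = 0.4691, running product = 0.0311
(1 - 0.5046) = 0.4954, running product = 0.0154
(1 - 0.8171) = 0.1829, running product = 0.0028
Product of (1-R_i) = 0.0028
R_sys = 1 - 0.0028 = 0.9972

0.9972


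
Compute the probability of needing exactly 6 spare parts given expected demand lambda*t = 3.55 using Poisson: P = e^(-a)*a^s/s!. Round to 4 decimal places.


a = 3.55, s = 6
e^(-a) = e^(-3.55) = 0.0287
a^s = 3.55^6 = 2001.5669
s! = 720
P = 0.0287 * 2001.5669 / 720
P = 0.0799

0.0799


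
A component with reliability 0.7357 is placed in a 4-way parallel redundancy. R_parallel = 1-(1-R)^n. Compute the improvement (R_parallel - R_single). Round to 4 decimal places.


R_single = 0.7357, n = 4
1 - R_single = 0.2643
(1 - R_single)^n = 0.2643^4 = 0.0049
R_parallel = 1 - 0.0049 = 0.9951
Improvement = 0.9951 - 0.7357
Improvement = 0.2594

0.2594


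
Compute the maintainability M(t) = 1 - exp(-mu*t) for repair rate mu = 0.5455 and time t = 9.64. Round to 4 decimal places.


mu = 0.5455, t = 9.64
mu * t = 0.5455 * 9.64 = 5.2586
exp(-5.2586) = 0.0052
M(t) = 1 - 0.0052
M(t) = 0.9948

0.9948


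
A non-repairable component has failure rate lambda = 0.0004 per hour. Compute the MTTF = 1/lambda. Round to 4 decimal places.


lambda = 0.0004
MTTF = 1 / 0.0004
MTTF = 2500.0

2500.0


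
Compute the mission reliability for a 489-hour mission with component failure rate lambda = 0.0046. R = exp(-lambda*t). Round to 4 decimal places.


lambda = 0.0046
mission_time = 489
lambda * t = 0.0046 * 489 = 2.2494
R = exp(-2.2494)
R = 0.1055

0.1055


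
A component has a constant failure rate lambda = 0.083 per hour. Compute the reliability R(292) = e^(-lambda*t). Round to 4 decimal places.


lambda = 0.083
t = 292
lambda * t = 24.236
R(t) = e^(-24.236)
R(t) = 0.0

0.0


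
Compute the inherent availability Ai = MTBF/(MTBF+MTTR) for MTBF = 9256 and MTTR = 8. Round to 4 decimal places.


MTBF = 9256
MTTR = 8
MTBF + MTTR = 9264
Ai = 9256 / 9264
Ai = 0.9991

0.9991


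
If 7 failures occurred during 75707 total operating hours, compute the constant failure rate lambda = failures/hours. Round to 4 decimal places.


failures = 7
total_hours = 75707
lambda = 7 / 75707
lambda = 0.0001

0.0001


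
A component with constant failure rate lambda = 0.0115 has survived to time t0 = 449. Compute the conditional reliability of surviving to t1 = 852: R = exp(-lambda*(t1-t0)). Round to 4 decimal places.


lambda = 0.0115
t0 = 449, t1 = 852
t1 - t0 = 403
lambda * (t1-t0) = 0.0115 * 403 = 4.6345
R = exp(-4.6345)
R = 0.0097

0.0097


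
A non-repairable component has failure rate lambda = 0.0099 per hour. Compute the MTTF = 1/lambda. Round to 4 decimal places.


lambda = 0.0099
MTTF = 1 / 0.0099
MTTF = 101.0101

101.0101


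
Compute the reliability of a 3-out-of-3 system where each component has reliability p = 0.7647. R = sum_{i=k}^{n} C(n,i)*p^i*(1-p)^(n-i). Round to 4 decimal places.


k = 3, n = 3, p = 0.7647
i=3: C(3,3)=1 * 0.7647^3 * 0.2353^0 = 0.4472
R = sum of terms = 0.4472

0.4472


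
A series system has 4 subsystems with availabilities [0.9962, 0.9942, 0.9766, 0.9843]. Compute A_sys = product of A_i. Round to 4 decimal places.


Subsystems: [0.9962, 0.9942, 0.9766, 0.9843]
After subsystem 1 (A=0.9962): product = 0.9962
After subsystem 2 (A=0.9942): product = 0.9904
After subsystem 3 (A=0.9766): product = 0.9672
After subsystem 4 (A=0.9843): product = 0.9521
A_sys = 0.9521

0.9521


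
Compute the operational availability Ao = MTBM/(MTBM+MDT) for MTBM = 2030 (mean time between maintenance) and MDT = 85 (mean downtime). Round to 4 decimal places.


MTBM = 2030
MDT = 85
MTBM + MDT = 2115
Ao = 2030 / 2115
Ao = 0.9598

0.9598


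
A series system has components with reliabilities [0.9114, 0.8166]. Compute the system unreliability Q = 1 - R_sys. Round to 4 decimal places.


Components: [0.9114, 0.8166]
After component 1: product = 0.9114
After component 2: product = 0.7442
R_sys = 0.7442
Q = 1 - 0.7442 = 0.2558

0.2558


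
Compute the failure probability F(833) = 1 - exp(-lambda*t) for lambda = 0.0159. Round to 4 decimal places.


lambda = 0.0159, t = 833
lambda * t = 13.2447
exp(-13.2447) = 0.0
F(t) = 1 - 0.0
F(t) = 1.0

1.0


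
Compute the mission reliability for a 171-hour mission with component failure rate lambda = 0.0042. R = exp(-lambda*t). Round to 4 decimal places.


lambda = 0.0042
mission_time = 171
lambda * t = 0.0042 * 171 = 0.7182
R = exp(-0.7182)
R = 0.4876

0.4876


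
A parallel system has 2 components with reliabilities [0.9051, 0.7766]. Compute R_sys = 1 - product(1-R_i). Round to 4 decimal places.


Components: [0.9051, 0.7766]
(1 - 0.9051) = 0.0949, running product = 0.0949
(1 - 0.7766) = 0.2234, running product = 0.0212
Product of (1-R_i) = 0.0212
R_sys = 1 - 0.0212 = 0.9788

0.9788


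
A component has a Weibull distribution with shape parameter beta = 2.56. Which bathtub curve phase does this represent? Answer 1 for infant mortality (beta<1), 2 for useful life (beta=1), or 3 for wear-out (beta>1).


beta = 2.56
Compare beta to 1:
beta < 1 => infant mortality (phase 1)
beta = 1 => useful life (phase 2)
beta > 1 => wear-out (phase 3)
Since beta = 2.56, this is wear-out (increasing failure rate)
Phase = 3

3


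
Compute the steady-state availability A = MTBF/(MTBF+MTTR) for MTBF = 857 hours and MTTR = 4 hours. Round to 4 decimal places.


MTBF = 857
MTTR = 4
MTBF + MTTR = 861
A = 857 / 861
A = 0.9954

0.9954


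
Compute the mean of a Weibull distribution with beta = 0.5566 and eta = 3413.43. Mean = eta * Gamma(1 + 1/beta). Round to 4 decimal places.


beta = 0.5566, eta = 3413.43
1/beta = 1.7966
1 + 1/beta = 2.7966
Gamma(2.7966) = 1.6717
Mean = 3413.43 * 1.6717
Mean = 5706.3741

5706.3741


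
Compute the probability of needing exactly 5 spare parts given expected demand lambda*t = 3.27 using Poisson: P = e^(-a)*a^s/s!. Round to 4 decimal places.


a = 3.27, s = 5
e^(-a) = e^(-3.27) = 0.038
a^s = 3.27^5 = 373.8856
s! = 120
P = 0.038 * 373.8856 / 120
P = 0.1184

0.1184


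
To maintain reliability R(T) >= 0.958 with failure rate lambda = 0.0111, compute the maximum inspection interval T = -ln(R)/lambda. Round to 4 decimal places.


R_target = 0.958
lambda = 0.0111
-ln(0.958) = 0.0429
T = 0.0429 / 0.0111
T = 3.8655

3.8655


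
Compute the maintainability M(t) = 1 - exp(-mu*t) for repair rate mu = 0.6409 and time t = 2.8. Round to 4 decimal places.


mu = 0.6409, t = 2.8
mu * t = 0.6409 * 2.8 = 1.7945
exp(-1.7945) = 0.1662
M(t) = 1 - 0.1662
M(t) = 0.8338

0.8338


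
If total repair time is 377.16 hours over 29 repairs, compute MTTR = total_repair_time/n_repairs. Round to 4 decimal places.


total_repair_time = 377.16
n_repairs = 29
MTTR = 377.16 / 29
MTTR = 13.0055

13.0055


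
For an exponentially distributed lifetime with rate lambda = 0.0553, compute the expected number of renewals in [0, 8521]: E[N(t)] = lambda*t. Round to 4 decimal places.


lambda = 0.0553
t = 8521
E[N(t)] = lambda * t
E[N(t)] = 0.0553 * 8521
E[N(t)] = 471.2113

471.2113


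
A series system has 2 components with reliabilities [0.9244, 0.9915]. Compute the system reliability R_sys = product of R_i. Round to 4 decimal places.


Components: [0.9244, 0.9915]
After component 1 (R=0.9244): product = 0.9244
After component 2 (R=0.9915): product = 0.9165
R_sys = 0.9165

0.9165


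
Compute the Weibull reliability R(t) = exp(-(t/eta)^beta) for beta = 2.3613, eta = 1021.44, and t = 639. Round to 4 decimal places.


beta = 2.3613, eta = 1021.44, t = 639
t/eta = 639 / 1021.44 = 0.6256
(t/eta)^beta = 0.6256^2.3613 = 0.3304
R(t) = exp(-0.3304)
R(t) = 0.7187

0.7187


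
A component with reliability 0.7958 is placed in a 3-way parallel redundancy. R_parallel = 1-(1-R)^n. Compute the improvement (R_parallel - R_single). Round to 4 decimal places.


R_single = 0.7958, n = 3
1 - R_single = 0.2042
(1 - R_single)^n = 0.2042^3 = 0.0085
R_parallel = 1 - 0.0085 = 0.9915
Improvement = 0.9915 - 0.7958
Improvement = 0.1957

0.1957


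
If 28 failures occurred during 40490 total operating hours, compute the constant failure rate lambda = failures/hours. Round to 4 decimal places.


failures = 28
total_hours = 40490
lambda = 28 / 40490
lambda = 0.0007

0.0007


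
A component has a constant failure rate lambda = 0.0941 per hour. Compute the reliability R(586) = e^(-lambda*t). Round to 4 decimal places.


lambda = 0.0941
t = 586
lambda * t = 55.1426
R(t) = e^(-55.1426)
R(t) = 0.0

0.0


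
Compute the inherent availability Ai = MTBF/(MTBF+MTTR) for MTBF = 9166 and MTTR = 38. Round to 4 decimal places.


MTBF = 9166
MTTR = 38
MTBF + MTTR = 9204
Ai = 9166 / 9204
Ai = 0.9959

0.9959


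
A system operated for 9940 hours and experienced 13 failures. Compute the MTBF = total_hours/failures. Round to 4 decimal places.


total_hours = 9940
failures = 13
MTBF = 9940 / 13
MTBF = 764.6154

764.6154


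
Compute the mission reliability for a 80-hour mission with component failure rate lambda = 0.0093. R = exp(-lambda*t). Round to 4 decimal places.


lambda = 0.0093
mission_time = 80
lambda * t = 0.0093 * 80 = 0.744
R = exp(-0.744)
R = 0.4752

0.4752


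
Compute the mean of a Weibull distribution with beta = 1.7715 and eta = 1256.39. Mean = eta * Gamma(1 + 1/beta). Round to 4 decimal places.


beta = 1.7715, eta = 1256.39
1/beta = 0.5645
1 + 1/beta = 1.5645
Gamma(1.5645) = 0.89
Mean = 1256.39 * 0.89
Mean = 1118.2016

1118.2016


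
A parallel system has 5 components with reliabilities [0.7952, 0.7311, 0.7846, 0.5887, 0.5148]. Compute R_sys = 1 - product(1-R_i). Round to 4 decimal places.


Components: [0.7952, 0.7311, 0.7846, 0.5887, 0.5148]
(1 - 0.7952) = 0.2048, running product = 0.2048
(1 - 0.7311) = 0.2689, running product = 0.0551
(1 - 0.7846) = 0.2154, running product = 0.0119
(1 - 0.5887) = 0.4113, running product = 0.0049
(1 - 0.5148) = 0.4852, running product = 0.0024
Product of (1-R_i) = 0.0024
R_sys = 1 - 0.0024 = 0.9976

0.9976


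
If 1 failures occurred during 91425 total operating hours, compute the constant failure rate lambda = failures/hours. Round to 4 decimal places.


failures = 1
total_hours = 91425
lambda = 1 / 91425
lambda = 0.0

0.0


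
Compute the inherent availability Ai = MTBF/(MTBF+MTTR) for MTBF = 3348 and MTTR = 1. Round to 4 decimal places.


MTBF = 3348
MTTR = 1
MTBF + MTTR = 3349
Ai = 3348 / 3349
Ai = 0.9997

0.9997


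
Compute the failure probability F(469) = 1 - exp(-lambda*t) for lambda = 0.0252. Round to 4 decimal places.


lambda = 0.0252, t = 469
lambda * t = 11.8188
exp(-11.8188) = 0.0
F(t) = 1 - 0.0
F(t) = 1.0

1.0


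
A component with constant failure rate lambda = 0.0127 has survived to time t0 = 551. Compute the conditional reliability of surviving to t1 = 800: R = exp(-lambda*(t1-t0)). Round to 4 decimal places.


lambda = 0.0127
t0 = 551, t1 = 800
t1 - t0 = 249
lambda * (t1-t0) = 0.0127 * 249 = 3.1623
R = exp(-3.1623)
R = 0.0423

0.0423


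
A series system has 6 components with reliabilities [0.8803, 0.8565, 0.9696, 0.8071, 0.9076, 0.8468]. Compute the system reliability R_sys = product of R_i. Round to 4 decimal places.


Components: [0.8803, 0.8565, 0.9696, 0.8071, 0.9076, 0.8468]
After component 1 (R=0.8803): product = 0.8803
After component 2 (R=0.8565): product = 0.754
After component 3 (R=0.9696): product = 0.7311
After component 4 (R=0.8071): product = 0.59
After component 5 (R=0.9076): product = 0.5355
After component 6 (R=0.8468): product = 0.4535
R_sys = 0.4535

0.4535


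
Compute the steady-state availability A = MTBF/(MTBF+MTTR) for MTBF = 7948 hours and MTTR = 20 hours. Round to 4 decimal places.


MTBF = 7948
MTTR = 20
MTBF + MTTR = 7968
A = 7948 / 7968
A = 0.9975

0.9975


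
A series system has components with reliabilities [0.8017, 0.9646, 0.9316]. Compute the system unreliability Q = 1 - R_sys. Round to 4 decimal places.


Components: [0.8017, 0.9646, 0.9316]
After component 1: product = 0.8017
After component 2: product = 0.7733
After component 3: product = 0.7204
R_sys = 0.7204
Q = 1 - 0.7204 = 0.2796

0.2796


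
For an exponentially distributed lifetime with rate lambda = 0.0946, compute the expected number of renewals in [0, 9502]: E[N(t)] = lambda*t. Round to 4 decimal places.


lambda = 0.0946
t = 9502
E[N(t)] = lambda * t
E[N(t)] = 0.0946 * 9502
E[N(t)] = 898.8892

898.8892


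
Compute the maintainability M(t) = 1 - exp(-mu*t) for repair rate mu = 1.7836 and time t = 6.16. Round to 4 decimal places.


mu = 1.7836, t = 6.16
mu * t = 1.7836 * 6.16 = 10.987
exp(-10.987) = 0.0
M(t) = 1 - 0.0
M(t) = 1.0

1.0


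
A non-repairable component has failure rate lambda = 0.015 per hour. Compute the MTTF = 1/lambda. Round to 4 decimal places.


lambda = 0.015
MTTF = 1 / 0.015
MTTF = 66.6667

66.6667


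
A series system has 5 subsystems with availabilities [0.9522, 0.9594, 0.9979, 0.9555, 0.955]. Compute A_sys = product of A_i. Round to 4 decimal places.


Subsystems: [0.9522, 0.9594, 0.9979, 0.9555, 0.955]
After subsystem 1 (A=0.9522): product = 0.9522
After subsystem 2 (A=0.9594): product = 0.9135
After subsystem 3 (A=0.9979): product = 0.9116
After subsystem 4 (A=0.9555): product = 0.8711
After subsystem 5 (A=0.955): product = 0.8319
A_sys = 0.8319

0.8319


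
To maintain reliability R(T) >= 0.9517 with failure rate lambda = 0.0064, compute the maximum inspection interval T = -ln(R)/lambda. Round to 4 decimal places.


R_target = 0.9517
lambda = 0.0064
-ln(0.9517) = 0.0495
T = 0.0495 / 0.0064
T = 7.7352

7.7352


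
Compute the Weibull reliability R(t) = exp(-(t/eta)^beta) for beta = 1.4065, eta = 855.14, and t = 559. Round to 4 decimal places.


beta = 1.4065, eta = 855.14, t = 559
t/eta = 559 / 855.14 = 0.6537
(t/eta)^beta = 0.6537^1.4065 = 0.55
R(t) = exp(-0.55)
R(t) = 0.577

0.577


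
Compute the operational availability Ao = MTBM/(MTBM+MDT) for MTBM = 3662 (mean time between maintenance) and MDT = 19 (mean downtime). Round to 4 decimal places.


MTBM = 3662
MDT = 19
MTBM + MDT = 3681
Ao = 3662 / 3681
Ao = 0.9948

0.9948


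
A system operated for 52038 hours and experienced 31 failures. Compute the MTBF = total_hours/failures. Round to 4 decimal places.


total_hours = 52038
failures = 31
MTBF = 52038 / 31
MTBF = 1678.6452

1678.6452


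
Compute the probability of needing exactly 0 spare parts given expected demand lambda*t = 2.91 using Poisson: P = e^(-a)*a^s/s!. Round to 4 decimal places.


a = 2.91, s = 0
e^(-a) = e^(-2.91) = 0.0545
a^s = 2.91^0 = 1.0
s! = 1
P = 0.0545 * 1.0 / 1
P = 0.0545

0.0545


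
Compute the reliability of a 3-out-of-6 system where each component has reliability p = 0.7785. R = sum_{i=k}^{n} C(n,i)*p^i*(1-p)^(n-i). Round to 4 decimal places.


k = 3, n = 6, p = 0.7785
i=3: C(6,3)=20 * 0.7785^3 * 0.2215^3 = 0.1025
i=4: C(6,4)=15 * 0.7785^4 * 0.2215^2 = 0.2703
i=5: C(6,5)=6 * 0.7785^5 * 0.2215^1 = 0.38
i=6: C(6,6)=1 * 0.7785^6 * 0.2215^0 = 0.2226
R = sum of terms = 0.9755

0.9755


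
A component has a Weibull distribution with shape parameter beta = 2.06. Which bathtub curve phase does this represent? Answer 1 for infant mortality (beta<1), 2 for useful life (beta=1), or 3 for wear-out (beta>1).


beta = 2.06
Compare beta to 1:
beta < 1 => infant mortality (phase 1)
beta = 1 => useful life (phase 2)
beta > 1 => wear-out (phase 3)
Since beta = 2.06, this is wear-out (increasing failure rate)
Phase = 3

3


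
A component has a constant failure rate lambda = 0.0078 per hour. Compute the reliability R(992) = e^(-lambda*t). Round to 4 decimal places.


lambda = 0.0078
t = 992
lambda * t = 7.7376
R(t) = e^(-7.7376)
R(t) = 0.0004

0.0004


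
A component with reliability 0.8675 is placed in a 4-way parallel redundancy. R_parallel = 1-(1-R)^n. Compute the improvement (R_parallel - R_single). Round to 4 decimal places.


R_single = 0.8675, n = 4
1 - R_single = 0.1325
(1 - R_single)^n = 0.1325^4 = 0.0003
R_parallel = 1 - 0.0003 = 0.9997
Improvement = 0.9997 - 0.8675
Improvement = 0.1322

0.1322


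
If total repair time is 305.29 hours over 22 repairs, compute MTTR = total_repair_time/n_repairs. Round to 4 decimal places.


total_repair_time = 305.29
n_repairs = 22
MTTR = 305.29 / 22
MTTR = 13.8768

13.8768


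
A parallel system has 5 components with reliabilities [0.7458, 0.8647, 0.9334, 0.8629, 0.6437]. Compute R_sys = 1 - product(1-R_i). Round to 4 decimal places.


Components: [0.7458, 0.8647, 0.9334, 0.8629, 0.6437]
(1 - 0.7458) = 0.2542, running product = 0.2542
(1 - 0.8647) = 0.1353, running product = 0.0344
(1 - 0.9334) = 0.0666, running product = 0.0023
(1 - 0.8629) = 0.1371, running product = 0.0003
(1 - 0.6437) = 0.3563, running product = 0.0001
Product of (1-R_i) = 0.0001
R_sys = 1 - 0.0001 = 0.9999

0.9999
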